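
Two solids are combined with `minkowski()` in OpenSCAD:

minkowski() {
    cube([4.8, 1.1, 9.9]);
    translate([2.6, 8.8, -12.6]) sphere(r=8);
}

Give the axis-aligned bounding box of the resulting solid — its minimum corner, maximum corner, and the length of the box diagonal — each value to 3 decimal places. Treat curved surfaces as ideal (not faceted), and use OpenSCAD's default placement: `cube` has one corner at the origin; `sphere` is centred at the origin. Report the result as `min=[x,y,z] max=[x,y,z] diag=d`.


min=[-5.400,0.800,-20.600] max=[15.400,17.900,5.300] diag=37.361

A = translate([2.6, 8.8, -12.6]) sphere(r=8) → bbox [-5.4,0.8,-20.6] .. [10.6,16.8,-4.6]
B = cube([4.8, 1.1, 9.9]) → bbox [0,0,0] .. [4.8,1.1,9.9]
lo = A.lo+B.lo = [-5.4+0, 0.8+0, -20.6+0] = [-5.400,0.800,-20.600]
hi = A.hi+B.hi = [10.6+4.8, 16.8+1.1, -4.6+9.9] = [15.400,17.900,5.300]
diag = √(20.8²+17.1²+25.9²) = √1395.86 = 37.361


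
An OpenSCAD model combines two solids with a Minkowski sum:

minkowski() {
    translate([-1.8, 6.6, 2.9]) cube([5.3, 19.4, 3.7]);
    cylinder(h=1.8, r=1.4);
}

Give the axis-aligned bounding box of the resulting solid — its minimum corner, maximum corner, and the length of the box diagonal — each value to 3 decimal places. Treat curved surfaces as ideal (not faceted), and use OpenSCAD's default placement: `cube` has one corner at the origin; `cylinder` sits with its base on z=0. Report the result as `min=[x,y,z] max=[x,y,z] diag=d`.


min=[-3.200,5.200,2.900] max=[4.900,27.400,8.400] diag=24.263

A = translate([-1.8, 6.6, 2.9]) cube([5.3, 19.4, 3.7]) → bbox [-1.8,6.6,2.9] .. [3.5,26,6.6]
B = cylinder(h=1.8, r=1.4) → bbox [-1.4,-1.4,0] .. [1.4,1.4,1.8]
lo = A.lo+B.lo = [-1.8-1.4, 6.6-1.4, 2.9+0] = [-3.200,5.200,2.900]
hi = A.hi+B.hi = [3.5+1.4, 26+1.4, 6.6+1.8] = [4.900,27.400,8.400]
diag = √(8.1²+22.2²+5.5²) = √588.7 = 24.263


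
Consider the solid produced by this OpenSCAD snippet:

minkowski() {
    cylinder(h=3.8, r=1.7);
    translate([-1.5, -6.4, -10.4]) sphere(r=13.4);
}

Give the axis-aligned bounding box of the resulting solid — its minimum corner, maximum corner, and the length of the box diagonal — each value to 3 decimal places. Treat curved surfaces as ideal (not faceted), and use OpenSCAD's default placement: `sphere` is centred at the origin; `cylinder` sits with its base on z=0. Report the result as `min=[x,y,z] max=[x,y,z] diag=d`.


min=[-16.600,-21.500,-23.800] max=[13.600,8.700,6.800] diag=52.540

A = translate([-1.5, -6.4, -10.4]) sphere(r=13.4) → bbox [-14.9,-19.8,-23.8] .. [11.9,7,3]
B = cylinder(h=3.8, r=1.7) → bbox [-1.7,-1.7,0] .. [1.7,1.7,3.8]
lo = A.lo+B.lo = [-14.9-1.7, -19.8-1.7, -23.8+0] = [-16.600,-21.500,-23.800]
hi = A.hi+B.hi = [11.9+1.7, 7+1.7, 3+3.8] = [13.600,8.700,6.800]
diag = √(30.2²+30.2²+30.6²) = √2760.44 = 52.540


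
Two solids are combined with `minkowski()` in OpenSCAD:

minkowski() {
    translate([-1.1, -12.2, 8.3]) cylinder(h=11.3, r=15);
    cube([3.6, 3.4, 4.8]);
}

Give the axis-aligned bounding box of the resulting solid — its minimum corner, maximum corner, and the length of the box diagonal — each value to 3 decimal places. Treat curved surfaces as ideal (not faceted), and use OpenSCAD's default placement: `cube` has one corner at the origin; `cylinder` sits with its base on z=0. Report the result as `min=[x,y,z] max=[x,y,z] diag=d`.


min=[-16.100,-27.200,8.300] max=[17.500,6.200,24.400] diag=50.037

A = translate([-1.1, -12.2, 8.3]) cylinder(h=11.3, r=15) → bbox [-16.1,-27.2,8.3] .. [13.9,2.8,19.6]
B = cube([3.6, 3.4, 4.8]) → bbox [0,0,0] .. [3.6,3.4,4.8]
lo = A.lo+B.lo = [-16.1+0, -27.2+0, 8.3+0] = [-16.100,-27.200,8.300]
hi = A.hi+B.hi = [13.9+3.6, 2.8+3.4, 19.6+4.8] = [17.500,6.200,24.400]
diag = √(33.6²+33.4²+16.1²) = √2503.73 = 50.037


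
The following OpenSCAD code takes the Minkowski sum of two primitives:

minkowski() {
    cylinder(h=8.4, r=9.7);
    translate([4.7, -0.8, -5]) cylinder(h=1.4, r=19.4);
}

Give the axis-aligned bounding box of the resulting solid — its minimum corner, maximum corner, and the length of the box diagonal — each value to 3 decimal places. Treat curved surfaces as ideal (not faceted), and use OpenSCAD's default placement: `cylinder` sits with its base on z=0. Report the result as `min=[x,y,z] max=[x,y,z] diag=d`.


A = translate([4.7, -0.8, -5]) cylinder(h=1.4, r=19.4) → bbox [-14.7,-20.2,-5] .. [24.1,18.6,-3.6]
B = cylinder(h=8.4, r=9.7) → bbox [-9.7,-9.7,0] .. [9.7,9.7,8.4]
lo = A.lo+B.lo = [-14.7-9.7, -20.2-9.7, -5+0] = [-24.400,-29.900,-5.000]
hi = A.hi+B.hi = [24.1+9.7, 18.6+9.7, -3.6+8.4] = [33.800,28.300,4.800]
diag = √(58.2²+58.2²+9.8²) = √6870.52 = 82.889

min=[-24.400,-29.900,-5.000] max=[33.800,28.300,4.800] diag=82.889


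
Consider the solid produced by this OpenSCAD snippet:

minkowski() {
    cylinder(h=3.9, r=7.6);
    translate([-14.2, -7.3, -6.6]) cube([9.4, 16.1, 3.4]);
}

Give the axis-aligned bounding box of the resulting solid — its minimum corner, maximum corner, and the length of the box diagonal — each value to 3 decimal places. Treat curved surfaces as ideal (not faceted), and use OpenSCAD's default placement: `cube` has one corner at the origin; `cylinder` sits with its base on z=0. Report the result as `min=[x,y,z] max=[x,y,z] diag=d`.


min=[-21.800,-14.900,-6.600] max=[2.800,16.400,0.700] diag=40.474

A = translate([-14.2, -7.3, -6.6]) cube([9.4, 16.1, 3.4]) → bbox [-14.2,-7.3,-6.6] .. [-4.8,8.8,-3.2]
B = cylinder(h=3.9, r=7.6) → bbox [-7.6,-7.6,0] .. [7.6,7.6,3.9]
lo = A.lo+B.lo = [-14.2-7.6, -7.3-7.6, -6.6+0] = [-21.800,-14.900,-6.600]
hi = A.hi+B.hi = [-4.8+7.6, 8.8+7.6, -3.2+3.9] = [2.800,16.400,0.700]
diag = √(24.6²+31.3²+7.3²) = √1638.14 = 40.474


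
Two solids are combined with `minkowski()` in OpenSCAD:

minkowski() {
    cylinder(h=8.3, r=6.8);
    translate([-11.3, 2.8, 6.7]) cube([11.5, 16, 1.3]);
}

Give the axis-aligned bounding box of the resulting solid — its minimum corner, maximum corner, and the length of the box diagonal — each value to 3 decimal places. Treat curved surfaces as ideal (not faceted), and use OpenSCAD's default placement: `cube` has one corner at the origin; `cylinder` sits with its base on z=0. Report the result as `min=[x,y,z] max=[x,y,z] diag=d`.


A = translate([-11.3, 2.8, 6.7]) cube([11.5, 16, 1.3]) → bbox [-11.3,2.8,6.7] .. [0.2,18.8,8]
B = cylinder(h=8.3, r=6.8) → bbox [-6.8,-6.8,0] .. [6.8,6.8,8.3]
lo = A.lo+B.lo = [-11.3-6.8, 2.8-6.8, 6.7+0] = [-18.100,-4.000,6.700]
hi = A.hi+B.hi = [0.2+6.8, 18.8+6.8, 8+8.3] = [7.000,25.600,16.300]
diag = √(25.1²+29.6²+9.6²) = √1598.33 = 39.979

min=[-18.100,-4.000,6.700] max=[7.000,25.600,16.300] diag=39.979


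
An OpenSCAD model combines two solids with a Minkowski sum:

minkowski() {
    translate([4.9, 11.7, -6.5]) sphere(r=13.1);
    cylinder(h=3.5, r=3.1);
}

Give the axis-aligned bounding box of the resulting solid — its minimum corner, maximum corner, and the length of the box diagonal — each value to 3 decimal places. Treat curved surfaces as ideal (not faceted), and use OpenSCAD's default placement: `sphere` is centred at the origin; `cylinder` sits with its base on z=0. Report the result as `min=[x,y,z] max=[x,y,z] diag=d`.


A = translate([4.9, 11.7, -6.5]) sphere(r=13.1) → bbox [-8.2,-1.4,-19.6] .. [18,24.8,6.6]
B = cylinder(h=3.5, r=3.1) → bbox [-3.1,-3.1,0] .. [3.1,3.1,3.5]
lo = A.lo+B.lo = [-8.2-3.1, -1.4-3.1, -19.6+0] = [-11.300,-4.500,-19.600]
hi = A.hi+B.hi = [18+3.1, 24.8+3.1, 6.6+3.5] = [21.100,27.900,10.100]
diag = √(32.4²+32.4²+29.7²) = √2981.61 = 54.604

min=[-11.300,-4.500,-19.600] max=[21.100,27.900,10.100] diag=54.604


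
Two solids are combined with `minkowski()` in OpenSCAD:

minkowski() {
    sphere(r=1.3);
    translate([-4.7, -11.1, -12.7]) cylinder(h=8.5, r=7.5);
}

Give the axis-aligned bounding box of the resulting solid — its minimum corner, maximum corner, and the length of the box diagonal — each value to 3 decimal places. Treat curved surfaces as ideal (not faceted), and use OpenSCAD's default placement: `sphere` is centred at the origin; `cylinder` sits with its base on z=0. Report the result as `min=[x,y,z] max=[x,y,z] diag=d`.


A = translate([-4.7, -11.1, -12.7]) cylinder(h=8.5, r=7.5) → bbox [-12.2,-18.6,-12.7] .. [2.8,-3.6,-4.2]
B = sphere(r=1.3) → bbox [-1.3,-1.3,-1.3] .. [1.3,1.3,1.3]
lo = A.lo+B.lo = [-12.2-1.3, -18.6-1.3, -12.7-1.3] = [-13.500,-19.900,-14.000]
hi = A.hi+B.hi = [2.8+1.3, -3.6+1.3, -4.2+1.3] = [4.100,-2.300,-2.900]
diag = √(17.6²+17.6²+11.1²) = √742.73 = 27.253

min=[-13.500,-19.900,-14.000] max=[4.100,-2.300,-2.900] diag=27.253


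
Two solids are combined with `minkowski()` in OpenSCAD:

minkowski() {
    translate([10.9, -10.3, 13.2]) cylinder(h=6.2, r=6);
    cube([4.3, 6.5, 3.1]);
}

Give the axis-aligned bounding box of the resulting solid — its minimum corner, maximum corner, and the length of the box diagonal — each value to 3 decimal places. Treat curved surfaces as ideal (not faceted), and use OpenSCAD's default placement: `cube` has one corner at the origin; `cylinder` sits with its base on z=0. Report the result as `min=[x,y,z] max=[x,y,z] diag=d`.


A = translate([10.9, -10.3, 13.2]) cylinder(h=6.2, r=6) → bbox [4.9,-16.3,13.2] .. [16.9,-4.3,19.4]
B = cube([4.3, 6.5, 3.1]) → bbox [0,0,0] .. [4.3,6.5,3.1]
lo = A.lo+B.lo = [4.9+0, -16.3+0, 13.2+0] = [4.900,-16.300,13.200]
hi = A.hi+B.hi = [16.9+4.3, -4.3+6.5, 19.4+3.1] = [21.200,2.200,22.500]
diag = √(16.3²+18.5²+9.3²) = √694.43 = 26.352

min=[4.900,-16.300,13.200] max=[21.200,2.200,22.500] diag=26.352


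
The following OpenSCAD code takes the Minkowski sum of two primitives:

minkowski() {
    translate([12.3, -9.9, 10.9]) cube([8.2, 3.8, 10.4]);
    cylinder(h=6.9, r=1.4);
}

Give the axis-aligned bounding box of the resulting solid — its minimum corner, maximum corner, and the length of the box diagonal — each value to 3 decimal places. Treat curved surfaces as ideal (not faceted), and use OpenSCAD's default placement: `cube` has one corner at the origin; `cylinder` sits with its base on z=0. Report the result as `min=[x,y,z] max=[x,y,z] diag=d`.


A = translate([12.3, -9.9, 10.9]) cube([8.2, 3.8, 10.4]) → bbox [12.3,-9.9,10.9] .. [20.5,-6.1,21.3]
B = cylinder(h=6.9, r=1.4) → bbox [-1.4,-1.4,0] .. [1.4,1.4,6.9]
lo = A.lo+B.lo = [12.3-1.4, -9.9-1.4, 10.9+0] = [10.900,-11.300,10.900]
hi = A.hi+B.hi = [20.5+1.4, -6.1+1.4, 21.3+6.9] = [21.900,-4.700,28.200]
diag = √(11²+6.6²+17.3²) = √463.85 = 21.537

min=[10.900,-11.300,10.900] max=[21.900,-4.700,28.200] diag=21.537


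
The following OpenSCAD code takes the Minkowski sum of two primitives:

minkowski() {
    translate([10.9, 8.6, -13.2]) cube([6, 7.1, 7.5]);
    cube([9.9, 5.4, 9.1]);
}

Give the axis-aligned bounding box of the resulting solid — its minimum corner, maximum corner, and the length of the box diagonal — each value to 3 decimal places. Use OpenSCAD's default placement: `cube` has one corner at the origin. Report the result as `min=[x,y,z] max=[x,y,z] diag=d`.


min=[10.900,8.600,-13.200] max=[26.800,21.100,3.400] diag=26.165

A = translate([10.9, 8.6, -13.2]) cube([6, 7.1, 7.5]) → bbox [10.9,8.6,-13.2] .. [16.9,15.7,-5.7]
B = cube([9.9, 5.4, 9.1]) → bbox [0,0,0] .. [9.9,5.4,9.1]
lo = A.lo+B.lo = [10.9+0, 8.6+0, -13.2+0] = [10.900,8.600,-13.200]
hi = A.hi+B.hi = [16.9+9.9, 15.7+5.4, -5.7+9.1] = [26.800,21.100,3.400]
diag = √(15.9²+12.5²+16.6²) = √684.62 = 26.165


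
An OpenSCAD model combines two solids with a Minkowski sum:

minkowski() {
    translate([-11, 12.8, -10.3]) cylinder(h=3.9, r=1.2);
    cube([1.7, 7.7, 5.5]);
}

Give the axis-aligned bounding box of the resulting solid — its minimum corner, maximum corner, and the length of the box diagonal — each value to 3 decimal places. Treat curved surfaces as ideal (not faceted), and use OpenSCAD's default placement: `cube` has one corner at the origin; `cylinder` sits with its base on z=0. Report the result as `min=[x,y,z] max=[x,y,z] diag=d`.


A = translate([-11, 12.8, -10.3]) cylinder(h=3.9, r=1.2) → bbox [-12.2,11.6,-10.3] .. [-9.8,14,-6.4]
B = cube([1.7, 7.7, 5.5]) → bbox [0,0,0] .. [1.7,7.7,5.5]
lo = A.lo+B.lo = [-12.2+0, 11.6+0, -10.3+0] = [-12.200,11.600,-10.300]
hi = A.hi+B.hi = [-9.8+1.7, 14+7.7, -6.4+5.5] = [-8.100,21.700,-0.900]
diag = √(4.1²+10.1²+9.4²) = √207.18 = 14.394

min=[-12.200,11.600,-10.300] max=[-8.100,21.700,-0.900] diag=14.394


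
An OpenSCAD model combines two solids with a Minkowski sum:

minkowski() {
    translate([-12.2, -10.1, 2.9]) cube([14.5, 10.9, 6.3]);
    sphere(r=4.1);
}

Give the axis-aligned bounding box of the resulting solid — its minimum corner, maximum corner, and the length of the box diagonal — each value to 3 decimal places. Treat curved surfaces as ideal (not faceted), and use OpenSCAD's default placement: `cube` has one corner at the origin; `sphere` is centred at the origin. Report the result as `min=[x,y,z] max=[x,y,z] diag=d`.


A = translate([-12.2, -10.1, 2.9]) cube([14.5, 10.9, 6.3]) → bbox [-12.2,-10.1,2.9] .. [2.3,0.8,9.2]
B = sphere(r=4.1) → bbox [-4.1,-4.1,-4.1] .. [4.1,4.1,4.1]
lo = A.lo+B.lo = [-12.2-4.1, -10.1-4.1, 2.9-4.1] = [-16.300,-14.200,-1.200]
hi = A.hi+B.hi = [2.3+4.1, 0.8+4.1, 9.2+4.1] = [6.400,4.900,13.300]
diag = √(22.7²+19.1²+14.5²) = √1090.35 = 33.020

min=[-16.300,-14.200,-1.200] max=[6.400,4.900,13.300] diag=33.020


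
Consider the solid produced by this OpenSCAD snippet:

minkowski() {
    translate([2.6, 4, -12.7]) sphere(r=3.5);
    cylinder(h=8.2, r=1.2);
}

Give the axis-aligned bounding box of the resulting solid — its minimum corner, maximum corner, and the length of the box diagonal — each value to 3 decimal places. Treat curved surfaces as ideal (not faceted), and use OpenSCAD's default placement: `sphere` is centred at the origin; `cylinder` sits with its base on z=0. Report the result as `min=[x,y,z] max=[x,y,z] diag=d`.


A = translate([2.6, 4, -12.7]) sphere(r=3.5) → bbox [-0.9,0.5,-16.2] .. [6.1,7.5,-9.2]
B = cylinder(h=8.2, r=1.2) → bbox [-1.2,-1.2,0] .. [1.2,1.2,8.2]
lo = A.lo+B.lo = [-0.9-1.2, 0.5-1.2, -16.2+0] = [-2.100,-0.700,-16.200]
hi = A.hi+B.hi = [6.1+1.2, 7.5+1.2, -9.2+8.2] = [7.300,8.700,-1.000]
diag = √(9.4²+9.4²+15.2²) = √407.76 = 20.193

min=[-2.100,-0.700,-16.200] max=[7.300,8.700,-1.000] diag=20.193


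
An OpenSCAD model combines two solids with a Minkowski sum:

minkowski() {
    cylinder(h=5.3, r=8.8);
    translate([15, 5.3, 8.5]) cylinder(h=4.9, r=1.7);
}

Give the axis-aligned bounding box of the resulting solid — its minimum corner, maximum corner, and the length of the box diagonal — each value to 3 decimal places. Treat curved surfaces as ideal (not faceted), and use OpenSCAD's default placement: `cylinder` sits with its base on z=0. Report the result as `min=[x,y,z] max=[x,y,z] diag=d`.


min=[4.500,-5.200,8.500] max=[25.500,15.800,18.700] diag=31.401

A = translate([15, 5.3, 8.5]) cylinder(h=4.9, r=1.7) → bbox [13.3,3.6,8.5] .. [16.7,7,13.4]
B = cylinder(h=5.3, r=8.8) → bbox [-8.8,-8.8,0] .. [8.8,8.8,5.3]
lo = A.lo+B.lo = [13.3-8.8, 3.6-8.8, 8.5+0] = [4.500,-5.200,8.500]
hi = A.hi+B.hi = [16.7+8.8, 7+8.8, 13.4+5.3] = [25.500,15.800,18.700]
diag = √(21²+21²+10.2²) = √986.04 = 31.401


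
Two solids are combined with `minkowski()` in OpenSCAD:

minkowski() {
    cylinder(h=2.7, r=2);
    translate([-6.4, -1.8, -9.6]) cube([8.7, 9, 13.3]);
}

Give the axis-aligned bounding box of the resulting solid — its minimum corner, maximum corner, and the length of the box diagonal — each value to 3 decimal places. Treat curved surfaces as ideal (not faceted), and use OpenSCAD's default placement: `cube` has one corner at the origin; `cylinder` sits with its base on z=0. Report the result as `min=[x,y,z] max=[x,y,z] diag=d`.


A = translate([-6.4, -1.8, -9.6]) cube([8.7, 9, 13.3]) → bbox [-6.4,-1.8,-9.6] .. [2.3,7.2,3.7]
B = cylinder(h=2.7, r=2) → bbox [-2,-2,0] .. [2,2,2.7]
lo = A.lo+B.lo = [-6.4-2, -1.8-2, -9.6+0] = [-8.400,-3.800,-9.600]
hi = A.hi+B.hi = [2.3+2, 7.2+2, 3.7+2.7] = [4.300,9.200,6.400]
diag = √(12.7²+13²+16²) = √586.29 = 24.213

min=[-8.400,-3.800,-9.600] max=[4.300,9.200,6.400] diag=24.213


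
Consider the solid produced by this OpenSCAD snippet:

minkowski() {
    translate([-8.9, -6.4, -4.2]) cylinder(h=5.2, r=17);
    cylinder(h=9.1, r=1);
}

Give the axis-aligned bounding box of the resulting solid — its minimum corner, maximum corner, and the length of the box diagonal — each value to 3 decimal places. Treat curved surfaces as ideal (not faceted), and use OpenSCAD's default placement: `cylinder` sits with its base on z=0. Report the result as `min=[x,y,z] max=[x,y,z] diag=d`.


A = translate([-8.9, -6.4, -4.2]) cylinder(h=5.2, r=17) → bbox [-25.9,-23.4,-4.2] .. [8.1,10.6,1]
B = cylinder(h=9.1, r=1) → bbox [-1,-1,0] .. [1,1,9.1]
lo = A.lo+B.lo = [-25.9-1, -23.4-1, -4.2+0] = [-26.900,-24.400,-4.200]
hi = A.hi+B.hi = [8.1+1, 10.6+1, 1+9.1] = [9.100,11.600,10.100]
diag = √(36²+36²+14.3²) = √2796.49 = 52.882

min=[-26.900,-24.400,-4.200] max=[9.100,11.600,10.100] diag=52.882


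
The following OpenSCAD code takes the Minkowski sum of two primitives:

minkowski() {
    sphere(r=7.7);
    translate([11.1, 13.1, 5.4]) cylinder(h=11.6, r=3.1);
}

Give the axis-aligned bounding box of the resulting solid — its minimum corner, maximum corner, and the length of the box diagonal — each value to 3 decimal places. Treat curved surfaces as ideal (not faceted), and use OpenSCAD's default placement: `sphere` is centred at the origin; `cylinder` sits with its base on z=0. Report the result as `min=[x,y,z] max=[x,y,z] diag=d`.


min=[0.300,2.300,-2.300] max=[21.900,23.900,24.700] diag=40.769

A = translate([11.1, 13.1, 5.4]) cylinder(h=11.6, r=3.1) → bbox [8,10,5.4] .. [14.2,16.2,17]
B = sphere(r=7.7) → bbox [-7.7,-7.7,-7.7] .. [7.7,7.7,7.7]
lo = A.lo+B.lo = [8-7.7, 10-7.7, 5.4-7.7] = [0.300,2.300,-2.300]
hi = A.hi+B.hi = [14.2+7.7, 16.2+7.7, 17+7.7] = [21.900,23.900,24.700]
diag = √(21.6²+21.6²+27²) = √1662.12 = 40.769


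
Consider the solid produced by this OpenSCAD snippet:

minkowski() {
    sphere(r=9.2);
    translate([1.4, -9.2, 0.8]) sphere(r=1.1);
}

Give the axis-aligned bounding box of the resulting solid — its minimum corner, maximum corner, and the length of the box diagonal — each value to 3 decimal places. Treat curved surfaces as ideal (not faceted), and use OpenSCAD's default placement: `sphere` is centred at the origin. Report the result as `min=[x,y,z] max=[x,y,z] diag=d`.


A = translate([1.4, -9.2, 0.8]) sphere(r=1.1) → bbox [0.3,-10.3,-0.3] .. [2.5,-8.1,1.9]
B = sphere(r=9.2) → bbox [-9.2,-9.2,-9.2] .. [9.2,9.2,9.2]
lo = A.lo+B.lo = [0.3-9.2, -10.3-9.2, -0.3-9.2] = [-8.900,-19.500,-9.500]
hi = A.hi+B.hi = [2.5+9.2, -8.1+9.2, 1.9+9.2] = [11.700,1.100,11.100]
diag = √(20.6²+20.6²+20.6²) = √1273.08 = 35.680

min=[-8.900,-19.500,-9.500] max=[11.700,1.100,11.100] diag=35.680


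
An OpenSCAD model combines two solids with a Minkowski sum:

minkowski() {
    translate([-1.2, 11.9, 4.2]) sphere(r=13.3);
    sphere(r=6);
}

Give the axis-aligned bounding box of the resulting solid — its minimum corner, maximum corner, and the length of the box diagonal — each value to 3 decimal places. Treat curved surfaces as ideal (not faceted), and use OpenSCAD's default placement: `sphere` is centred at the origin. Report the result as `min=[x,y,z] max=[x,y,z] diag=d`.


A = translate([-1.2, 11.9, 4.2]) sphere(r=13.3) → bbox [-14.5,-1.4,-9.1] .. [12.1,25.2,17.5]
B = sphere(r=6) → bbox [-6,-6,-6] .. [6,6,6]
lo = A.lo+B.lo = [-14.5-6, -1.4-6, -9.1-6] = [-20.500,-7.400,-15.100]
hi = A.hi+B.hi = [12.1+6, 25.2+6, 17.5+6] = [18.100,31.200,23.500]
diag = √(38.6²+38.6²+38.6²) = √4469.88 = 66.857

min=[-20.500,-7.400,-15.100] max=[18.100,31.200,23.500] diag=66.857


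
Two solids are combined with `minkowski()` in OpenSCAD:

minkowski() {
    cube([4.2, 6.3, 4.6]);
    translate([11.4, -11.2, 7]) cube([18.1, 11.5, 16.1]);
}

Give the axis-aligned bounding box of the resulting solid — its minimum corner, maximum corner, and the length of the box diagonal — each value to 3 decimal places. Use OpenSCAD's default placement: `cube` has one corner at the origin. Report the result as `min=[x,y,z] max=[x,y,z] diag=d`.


A = translate([11.4, -11.2, 7]) cube([18.1, 11.5, 16.1]) → bbox [11.4,-11.2,7] .. [29.5,0.3,23.1]
B = cube([4.2, 6.3, 4.6]) → bbox [0,0,0] .. [4.2,6.3,4.6]
lo = A.lo+B.lo = [11.4+0, -11.2+0, 7+0] = [11.400,-11.200,7.000]
hi = A.hi+B.hi = [29.5+4.2, 0.3+6.3, 23.1+4.6] = [33.700,6.600,27.700]
diag = √(22.3²+17.8²+20.7²) = √1242.62 = 35.251

min=[11.400,-11.200,7.000] max=[33.700,6.600,27.700] diag=35.251


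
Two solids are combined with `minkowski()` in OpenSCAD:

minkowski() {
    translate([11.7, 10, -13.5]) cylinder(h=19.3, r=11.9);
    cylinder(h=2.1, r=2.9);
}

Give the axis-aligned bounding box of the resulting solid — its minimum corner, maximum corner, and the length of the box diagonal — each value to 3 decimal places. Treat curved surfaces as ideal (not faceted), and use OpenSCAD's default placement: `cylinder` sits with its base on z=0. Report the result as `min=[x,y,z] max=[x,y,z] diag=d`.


min=[-3.100,-4.800,-13.500] max=[26.500,24.800,7.900] diag=47.014

A = translate([11.7, 10, -13.5]) cylinder(h=19.3, r=11.9) → bbox [-0.2,-1.9,-13.5] .. [23.6,21.9,5.8]
B = cylinder(h=2.1, r=2.9) → bbox [-2.9,-2.9,0] .. [2.9,2.9,2.1]
lo = A.lo+B.lo = [-0.2-2.9, -1.9-2.9, -13.5+0] = [-3.100,-4.800,-13.500]
hi = A.hi+B.hi = [23.6+2.9, 21.9+2.9, 5.8+2.1] = [26.500,24.800,7.900]
diag = √(29.6²+29.6²+21.4²) = √2210.28 = 47.014


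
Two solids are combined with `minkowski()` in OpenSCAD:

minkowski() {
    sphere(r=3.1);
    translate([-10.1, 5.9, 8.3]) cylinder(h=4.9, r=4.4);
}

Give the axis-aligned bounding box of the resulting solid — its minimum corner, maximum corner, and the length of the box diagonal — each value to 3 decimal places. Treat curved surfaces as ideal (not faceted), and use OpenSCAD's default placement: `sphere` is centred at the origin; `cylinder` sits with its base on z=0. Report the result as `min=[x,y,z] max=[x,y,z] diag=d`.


min=[-17.600,-1.600,5.200] max=[-2.600,13.400,16.300] diag=23.942

A = translate([-10.1, 5.9, 8.3]) cylinder(h=4.9, r=4.4) → bbox [-14.5,1.5,8.3] .. [-5.7,10.3,13.2]
B = sphere(r=3.1) → bbox [-3.1,-3.1,-3.1] .. [3.1,3.1,3.1]
lo = A.lo+B.lo = [-14.5-3.1, 1.5-3.1, 8.3-3.1] = [-17.600,-1.600,5.200]
hi = A.hi+B.hi = [-5.7+3.1, 10.3+3.1, 13.2+3.1] = [-2.600,13.400,16.300]
diag = √(15²+15²+11.1²) = √573.21 = 23.942


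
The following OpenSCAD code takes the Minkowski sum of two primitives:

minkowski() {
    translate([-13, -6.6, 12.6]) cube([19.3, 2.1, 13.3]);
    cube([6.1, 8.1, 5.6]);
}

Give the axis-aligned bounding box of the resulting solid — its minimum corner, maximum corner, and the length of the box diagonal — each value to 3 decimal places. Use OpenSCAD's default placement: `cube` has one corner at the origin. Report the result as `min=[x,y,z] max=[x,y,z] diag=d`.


min=[-13.000,-6.600,12.600] max=[12.400,3.600,31.500] diag=33.263

A = translate([-13, -6.6, 12.6]) cube([19.3, 2.1, 13.3]) → bbox [-13,-6.6,12.6] .. [6.3,-4.5,25.9]
B = cube([6.1, 8.1, 5.6]) → bbox [0,0,0] .. [6.1,8.1,5.6]
lo = A.lo+B.lo = [-13+0, -6.6+0, 12.6+0] = [-13.000,-6.600,12.600]
hi = A.hi+B.hi = [6.3+6.1, -4.5+8.1, 25.9+5.6] = [12.400,3.600,31.500]
diag = √(25.4²+10.2²+18.9²) = √1106.41 = 33.263


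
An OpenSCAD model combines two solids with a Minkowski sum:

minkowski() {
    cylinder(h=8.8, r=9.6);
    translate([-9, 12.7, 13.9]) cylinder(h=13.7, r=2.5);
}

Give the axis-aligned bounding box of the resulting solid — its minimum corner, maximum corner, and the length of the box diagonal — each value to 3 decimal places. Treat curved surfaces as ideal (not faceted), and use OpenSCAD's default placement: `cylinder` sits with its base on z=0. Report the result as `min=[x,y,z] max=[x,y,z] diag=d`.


min=[-21.100,0.600,13.900] max=[3.100,24.800,36.400] diag=40.958

A = translate([-9, 12.7, 13.9]) cylinder(h=13.7, r=2.5) → bbox [-11.5,10.2,13.9] .. [-6.5,15.2,27.6]
B = cylinder(h=8.8, r=9.6) → bbox [-9.6,-9.6,0] .. [9.6,9.6,8.8]
lo = A.lo+B.lo = [-11.5-9.6, 10.2-9.6, 13.9+0] = [-21.100,0.600,13.900]
hi = A.hi+B.hi = [-6.5+9.6, 15.2+9.6, 27.6+8.8] = [3.100,24.800,36.400]
diag = √(24.2²+24.2²+22.5²) = √1677.53 = 40.958


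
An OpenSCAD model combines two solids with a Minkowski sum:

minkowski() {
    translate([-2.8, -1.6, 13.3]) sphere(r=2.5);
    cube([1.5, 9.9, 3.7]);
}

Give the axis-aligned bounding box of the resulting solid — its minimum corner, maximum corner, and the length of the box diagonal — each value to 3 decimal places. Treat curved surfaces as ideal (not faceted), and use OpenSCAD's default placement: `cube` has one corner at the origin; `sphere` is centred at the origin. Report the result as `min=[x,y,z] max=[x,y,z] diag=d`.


A = translate([-2.8, -1.6, 13.3]) sphere(r=2.5) → bbox [-5.3,-4.1,10.8] .. [-0.3,0.9,15.8]
B = cube([1.5, 9.9, 3.7]) → bbox [0,0,0] .. [1.5,9.9,3.7]
lo = A.lo+B.lo = [-5.3+0, -4.1+0, 10.8+0] = [-5.300,-4.100,10.800]
hi = A.hi+B.hi = [-0.3+1.5, 0.9+9.9, 15.8+3.7] = [1.200,10.800,19.500]
diag = √(6.5²+14.9²+8.7²) = √339.95 = 18.438

min=[-5.300,-4.100,10.800] max=[1.200,10.800,19.500] diag=18.438


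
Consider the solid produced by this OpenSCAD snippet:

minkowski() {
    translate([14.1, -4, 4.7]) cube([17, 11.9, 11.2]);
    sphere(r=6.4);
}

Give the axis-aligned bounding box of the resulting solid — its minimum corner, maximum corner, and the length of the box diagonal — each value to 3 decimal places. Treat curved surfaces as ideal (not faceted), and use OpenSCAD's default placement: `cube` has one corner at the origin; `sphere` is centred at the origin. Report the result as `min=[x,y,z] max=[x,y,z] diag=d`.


min=[7.700,-10.400,-1.700] max=[37.500,14.300,22.300] diag=45.543

A = translate([14.1, -4, 4.7]) cube([17, 11.9, 11.2]) → bbox [14.1,-4,4.7] .. [31.1,7.9,15.9]
B = sphere(r=6.4) → bbox [-6.4,-6.4,-6.4] .. [6.4,6.4,6.4]
lo = A.lo+B.lo = [14.1-6.4, -4-6.4, 4.7-6.4] = [7.700,-10.400,-1.700]
hi = A.hi+B.hi = [31.1+6.4, 7.9+6.4, 15.9+6.4] = [37.500,14.300,22.300]
diag = √(29.8²+24.7²+24²) = √2074.13 = 45.543


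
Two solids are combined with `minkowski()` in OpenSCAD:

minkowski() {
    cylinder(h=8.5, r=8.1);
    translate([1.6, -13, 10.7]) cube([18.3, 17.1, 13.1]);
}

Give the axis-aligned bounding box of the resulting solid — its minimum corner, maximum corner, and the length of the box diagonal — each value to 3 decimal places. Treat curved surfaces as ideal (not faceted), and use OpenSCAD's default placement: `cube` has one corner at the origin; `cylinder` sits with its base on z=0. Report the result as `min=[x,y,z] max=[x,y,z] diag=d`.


min=[-6.500,-21.100,10.700] max=[28.000,12.200,32.300] diag=52.590

A = translate([1.6, -13, 10.7]) cube([18.3, 17.1, 13.1]) → bbox [1.6,-13,10.7] .. [19.9,4.1,23.8]
B = cylinder(h=8.5, r=8.1) → bbox [-8.1,-8.1,0] .. [8.1,8.1,8.5]
lo = A.lo+B.lo = [1.6-8.1, -13-8.1, 10.7+0] = [-6.500,-21.100,10.700]
hi = A.hi+B.hi = [19.9+8.1, 4.1+8.1, 23.8+8.5] = [28.000,12.200,32.300]
diag = √(34.5²+33.3²+21.6²) = √2765.7 = 52.590


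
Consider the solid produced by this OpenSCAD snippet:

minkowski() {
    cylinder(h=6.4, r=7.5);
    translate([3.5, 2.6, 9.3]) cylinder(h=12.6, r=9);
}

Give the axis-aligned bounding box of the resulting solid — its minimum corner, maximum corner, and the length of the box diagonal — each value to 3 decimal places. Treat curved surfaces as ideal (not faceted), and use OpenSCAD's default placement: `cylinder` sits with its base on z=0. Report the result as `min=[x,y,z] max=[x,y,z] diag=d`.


min=[-13.000,-13.900,9.300] max=[20.000,19.100,28.300] diag=50.388

A = translate([3.5, 2.6, 9.3]) cylinder(h=12.6, r=9) → bbox [-5.5,-6.4,9.3] .. [12.5,11.6,21.9]
B = cylinder(h=6.4, r=7.5) → bbox [-7.5,-7.5,0] .. [7.5,7.5,6.4]
lo = A.lo+B.lo = [-5.5-7.5, -6.4-7.5, 9.3+0] = [-13.000,-13.900,9.300]
hi = A.hi+B.hi = [12.5+7.5, 11.6+7.5, 21.9+6.4] = [20.000,19.100,28.300]
diag = √(33²+33²+19²) = √2539 = 50.388


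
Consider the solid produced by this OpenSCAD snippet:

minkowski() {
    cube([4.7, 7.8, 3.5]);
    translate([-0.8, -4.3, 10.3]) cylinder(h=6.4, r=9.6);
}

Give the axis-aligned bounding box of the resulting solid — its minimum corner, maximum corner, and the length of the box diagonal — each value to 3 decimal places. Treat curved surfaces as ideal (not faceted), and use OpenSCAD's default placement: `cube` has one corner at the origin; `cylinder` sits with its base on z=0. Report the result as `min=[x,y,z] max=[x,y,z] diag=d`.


min=[-10.400,-13.900,10.300] max=[13.500,13.100,20.200] diag=37.393

A = translate([-0.8, -4.3, 10.3]) cylinder(h=6.4, r=9.6) → bbox [-10.4,-13.9,10.3] .. [8.8,5.3,16.7]
B = cube([4.7, 7.8, 3.5]) → bbox [0,0,0] .. [4.7,7.8,3.5]
lo = A.lo+B.lo = [-10.4+0, -13.9+0, 10.3+0] = [-10.400,-13.900,10.300]
hi = A.hi+B.hi = [8.8+4.7, 5.3+7.8, 16.7+3.5] = [13.500,13.100,20.200]
diag = √(23.9²+27²+9.9²) = √1398.22 = 37.393


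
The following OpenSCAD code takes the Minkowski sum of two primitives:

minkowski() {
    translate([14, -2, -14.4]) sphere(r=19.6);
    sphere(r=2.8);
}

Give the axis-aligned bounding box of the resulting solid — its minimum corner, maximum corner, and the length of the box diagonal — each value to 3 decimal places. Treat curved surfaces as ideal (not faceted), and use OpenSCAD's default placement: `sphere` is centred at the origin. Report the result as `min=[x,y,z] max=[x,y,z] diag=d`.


min=[-8.400,-24.400,-36.800] max=[36.400,20.400,8.000] diag=77.596

A = translate([14, -2, -14.4]) sphere(r=19.6) → bbox [-5.6,-21.6,-34] .. [33.6,17.6,5.2]
B = sphere(r=2.8) → bbox [-2.8,-2.8,-2.8] .. [2.8,2.8,2.8]
lo = A.lo+B.lo = [-5.6-2.8, -21.6-2.8, -34-2.8] = [-8.400,-24.400,-36.800]
hi = A.hi+B.hi = [33.6+2.8, 17.6+2.8, 5.2+2.8] = [36.400,20.400,8.000]
diag = √(44.8²+44.8²+44.8²) = √6021.12 = 77.596


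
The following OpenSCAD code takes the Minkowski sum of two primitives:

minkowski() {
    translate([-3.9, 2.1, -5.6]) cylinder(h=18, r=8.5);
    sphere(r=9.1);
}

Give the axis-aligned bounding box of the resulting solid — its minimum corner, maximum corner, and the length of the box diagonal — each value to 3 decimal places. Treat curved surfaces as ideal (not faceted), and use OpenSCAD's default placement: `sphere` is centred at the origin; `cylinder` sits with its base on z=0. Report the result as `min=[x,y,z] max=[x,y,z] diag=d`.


A = translate([-3.9, 2.1, -5.6]) cylinder(h=18, r=8.5) → bbox [-12.4,-6.4,-5.6] .. [4.6,10.6,12.4]
B = sphere(r=9.1) → bbox [-9.1,-9.1,-9.1] .. [9.1,9.1,9.1]
lo = A.lo+B.lo = [-12.4-9.1, -6.4-9.1, -5.6-9.1] = [-21.500,-15.500,-14.700]
hi = A.hi+B.hi = [4.6+9.1, 10.6+9.1, 12.4+9.1] = [13.700,19.700,21.500]
diag = √(35.2²+35.2²+36.2²) = √3788.52 = 61.551

min=[-21.500,-15.500,-14.700] max=[13.700,19.700,21.500] diag=61.551


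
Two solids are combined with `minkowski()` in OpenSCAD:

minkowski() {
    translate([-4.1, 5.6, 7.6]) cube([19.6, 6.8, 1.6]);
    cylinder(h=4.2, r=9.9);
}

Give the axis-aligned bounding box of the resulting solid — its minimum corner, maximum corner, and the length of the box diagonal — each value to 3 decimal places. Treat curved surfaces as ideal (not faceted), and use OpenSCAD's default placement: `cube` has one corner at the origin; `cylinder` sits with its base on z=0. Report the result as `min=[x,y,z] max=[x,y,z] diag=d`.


A = translate([-4.1, 5.6, 7.6]) cube([19.6, 6.8, 1.6]) → bbox [-4.1,5.6,7.6] .. [15.5,12.4,9.2]
B = cylinder(h=4.2, r=9.9) → bbox [-9.9,-9.9,0] .. [9.9,9.9,4.2]
lo = A.lo+B.lo = [-4.1-9.9, 5.6-9.9, 7.6+0] = [-14.000,-4.300,7.600]
hi = A.hi+B.hi = [15.5+9.9, 12.4+9.9, 9.2+4.2] = [25.400,22.300,13.400]
diag = √(39.4²+26.6²+5.8²) = √2293.56 = 47.891

min=[-14.000,-4.300,7.600] max=[25.400,22.300,13.400] diag=47.891


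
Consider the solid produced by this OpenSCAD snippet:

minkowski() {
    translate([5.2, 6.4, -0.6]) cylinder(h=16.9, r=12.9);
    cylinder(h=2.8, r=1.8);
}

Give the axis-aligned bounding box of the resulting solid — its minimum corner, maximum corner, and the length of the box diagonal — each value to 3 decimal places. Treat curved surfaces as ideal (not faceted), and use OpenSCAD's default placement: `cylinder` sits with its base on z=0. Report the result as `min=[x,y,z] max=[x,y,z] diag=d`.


A = translate([5.2, 6.4, -0.6]) cylinder(h=16.9, r=12.9) → bbox [-7.7,-6.5,-0.6] .. [18.1,19.3,16.3]
B = cylinder(h=2.8, r=1.8) → bbox [-1.8,-1.8,0] .. [1.8,1.8,2.8]
lo = A.lo+B.lo = [-7.7-1.8, -6.5-1.8, -0.6+0] = [-9.500,-8.300,-0.600]
hi = A.hi+B.hi = [18.1+1.8, 19.3+1.8, 16.3+2.8] = [19.900,21.100,19.100]
diag = √(29.4²+29.4²+19.7²) = √2116.81 = 46.009

min=[-9.500,-8.300,-0.600] max=[19.900,21.100,19.100] diag=46.009


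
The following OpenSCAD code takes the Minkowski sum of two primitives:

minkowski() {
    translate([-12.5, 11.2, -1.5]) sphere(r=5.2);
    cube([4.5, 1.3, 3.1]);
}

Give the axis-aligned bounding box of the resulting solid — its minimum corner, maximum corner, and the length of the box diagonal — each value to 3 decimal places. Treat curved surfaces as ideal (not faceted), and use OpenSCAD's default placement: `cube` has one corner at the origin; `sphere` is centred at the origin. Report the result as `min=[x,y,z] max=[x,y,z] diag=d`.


A = translate([-12.5, 11.2, -1.5]) sphere(r=5.2) → bbox [-17.7,6,-6.7] .. [-7.3,16.4,3.7]
B = cube([4.5, 1.3, 3.1]) → bbox [0,0,0] .. [4.5,1.3,3.1]
lo = A.lo+B.lo = [-17.7+0, 6+0, -6.7+0] = [-17.700,6.000,-6.700]
hi = A.hi+B.hi = [-7.3+4.5, 16.4+1.3, 3.7+3.1] = [-2.800,17.700,6.800]
diag = √(14.9²+11.7²+13.5²) = √541.15 = 23.263

min=[-17.700,6.000,-6.700] max=[-2.800,17.700,6.800] diag=23.263


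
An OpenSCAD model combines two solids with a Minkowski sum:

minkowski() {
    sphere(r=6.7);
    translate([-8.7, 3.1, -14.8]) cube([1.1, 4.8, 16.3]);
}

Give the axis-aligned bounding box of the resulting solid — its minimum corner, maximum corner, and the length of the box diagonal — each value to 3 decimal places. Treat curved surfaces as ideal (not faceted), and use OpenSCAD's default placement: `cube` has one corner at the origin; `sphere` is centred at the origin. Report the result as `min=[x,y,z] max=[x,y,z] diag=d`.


A = translate([-8.7, 3.1, -14.8]) cube([1.1, 4.8, 16.3]) → bbox [-8.7,3.1,-14.8] .. [-7.6,7.9,1.5]
B = sphere(r=6.7) → bbox [-6.7,-6.7,-6.7] .. [6.7,6.7,6.7]
lo = A.lo+B.lo = [-8.7-6.7, 3.1-6.7, -14.8-6.7] = [-15.400,-3.600,-21.500]
hi = A.hi+B.hi = [-7.6+6.7, 7.9+6.7, 1.5+6.7] = [-0.900,14.600,8.200]
diag = √(14.5²+18.2²+29.7²) = √1423.58 = 37.730

min=[-15.400,-3.600,-21.500] max=[-0.900,14.600,8.200] diag=37.730


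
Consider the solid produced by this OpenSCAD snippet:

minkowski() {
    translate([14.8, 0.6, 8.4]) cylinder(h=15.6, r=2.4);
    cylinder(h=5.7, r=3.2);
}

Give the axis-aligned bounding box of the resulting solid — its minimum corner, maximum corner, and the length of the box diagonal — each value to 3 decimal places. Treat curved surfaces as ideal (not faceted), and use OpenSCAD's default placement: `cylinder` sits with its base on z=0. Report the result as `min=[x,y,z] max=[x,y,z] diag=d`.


A = translate([14.8, 0.6, 8.4]) cylinder(h=15.6, r=2.4) → bbox [12.4,-1.8,8.4] .. [17.2,3,24]
B = cylinder(h=5.7, r=3.2) → bbox [-3.2,-3.2,0] .. [3.2,3.2,5.7]
lo = A.lo+B.lo = [12.4-3.2, -1.8-3.2, 8.4+0] = [9.200,-5.000,8.400]
hi = A.hi+B.hi = [17.2+3.2, 3+3.2, 24+5.7] = [20.400,6.200,29.700]
diag = √(11.2²+11.2²+21.3²) = √704.57 = 26.544

min=[9.200,-5.000,8.400] max=[20.400,6.200,29.700] diag=26.544


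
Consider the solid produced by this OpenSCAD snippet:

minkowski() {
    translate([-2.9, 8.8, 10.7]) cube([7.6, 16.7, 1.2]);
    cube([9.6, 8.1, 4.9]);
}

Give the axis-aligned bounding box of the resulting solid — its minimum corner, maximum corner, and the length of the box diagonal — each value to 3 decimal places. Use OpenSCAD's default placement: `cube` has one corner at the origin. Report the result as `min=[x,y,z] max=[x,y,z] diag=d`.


A = translate([-2.9, 8.8, 10.7]) cube([7.6, 16.7, 1.2]) → bbox [-2.9,8.8,10.7] .. [4.7,25.5,11.9]
B = cube([9.6, 8.1, 4.9]) → bbox [0,0,0] .. [9.6,8.1,4.9]
lo = A.lo+B.lo = [-2.9+0, 8.8+0, 10.7+0] = [-2.900,8.800,10.700]
hi = A.hi+B.hi = [4.7+9.6, 25.5+8.1, 11.9+4.9] = [14.300,33.600,16.800]
diag = √(17.2²+24.8²+6.1²) = √948.09 = 30.791

min=[-2.900,8.800,10.700] max=[14.300,33.600,16.800] diag=30.791


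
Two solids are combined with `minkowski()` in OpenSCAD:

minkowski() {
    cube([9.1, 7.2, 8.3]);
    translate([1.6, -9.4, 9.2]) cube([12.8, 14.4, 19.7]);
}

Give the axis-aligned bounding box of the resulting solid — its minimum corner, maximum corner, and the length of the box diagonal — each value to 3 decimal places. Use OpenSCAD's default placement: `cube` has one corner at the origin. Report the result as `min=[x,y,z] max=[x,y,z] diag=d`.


A = translate([1.6, -9.4, 9.2]) cube([12.8, 14.4, 19.7]) → bbox [1.6,-9.4,9.2] .. [14.4,5,28.9]
B = cube([9.1, 7.2, 8.3]) → bbox [0,0,0] .. [9.1,7.2,8.3]
lo = A.lo+B.lo = [1.6+0, -9.4+0, 9.2+0] = [1.600,-9.400,9.200]
hi = A.hi+B.hi = [14.4+9.1, 5+7.2, 28.9+8.3] = [23.500,12.200,37.200]
diag = √(21.9²+21.6²+28²) = √1730.17 = 41.595

min=[1.600,-9.400,9.200] max=[23.500,12.200,37.200] diag=41.595


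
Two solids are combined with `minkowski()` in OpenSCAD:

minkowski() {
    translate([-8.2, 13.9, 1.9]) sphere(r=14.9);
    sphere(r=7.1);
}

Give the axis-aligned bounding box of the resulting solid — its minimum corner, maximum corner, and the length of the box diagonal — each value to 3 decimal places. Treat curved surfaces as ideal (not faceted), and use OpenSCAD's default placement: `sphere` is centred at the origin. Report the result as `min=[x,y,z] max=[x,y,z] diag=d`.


min=[-30.200,-8.100,-20.100] max=[13.800,35.900,23.900] diag=76.210

A = translate([-8.2, 13.9, 1.9]) sphere(r=14.9) → bbox [-23.1,-1,-13] .. [6.7,28.8,16.8]
B = sphere(r=7.1) → bbox [-7.1,-7.1,-7.1] .. [7.1,7.1,7.1]
lo = A.lo+B.lo = [-23.1-7.1, -1-7.1, -13-7.1] = [-30.200,-8.100,-20.100]
hi = A.hi+B.hi = [6.7+7.1, 28.8+7.1, 16.8+7.1] = [13.800,35.900,23.900]
diag = √(44²+44²+44²) = √5808 = 76.210


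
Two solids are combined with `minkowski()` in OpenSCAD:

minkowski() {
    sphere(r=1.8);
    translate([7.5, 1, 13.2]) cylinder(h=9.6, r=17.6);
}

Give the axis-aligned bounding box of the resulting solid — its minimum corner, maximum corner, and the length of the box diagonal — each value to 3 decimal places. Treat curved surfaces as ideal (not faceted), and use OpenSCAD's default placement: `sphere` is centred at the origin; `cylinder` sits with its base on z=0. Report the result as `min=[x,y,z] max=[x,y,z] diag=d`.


A = translate([7.5, 1, 13.2]) cylinder(h=9.6, r=17.6) → bbox [-10.1,-16.6,13.2] .. [25.1,18.6,22.8]
B = sphere(r=1.8) → bbox [-1.8,-1.8,-1.8] .. [1.8,1.8,1.8]
lo = A.lo+B.lo = [-10.1-1.8, -16.6-1.8, 13.2-1.8] = [-11.900,-18.400,11.400]
hi = A.hi+B.hi = [25.1+1.8, 18.6+1.8, 22.8+1.8] = [26.900,20.400,24.600]
diag = √(38.8²+38.8²+13.2²) = √3185.12 = 56.437

min=[-11.900,-18.400,11.400] max=[26.900,20.400,24.600] diag=56.437


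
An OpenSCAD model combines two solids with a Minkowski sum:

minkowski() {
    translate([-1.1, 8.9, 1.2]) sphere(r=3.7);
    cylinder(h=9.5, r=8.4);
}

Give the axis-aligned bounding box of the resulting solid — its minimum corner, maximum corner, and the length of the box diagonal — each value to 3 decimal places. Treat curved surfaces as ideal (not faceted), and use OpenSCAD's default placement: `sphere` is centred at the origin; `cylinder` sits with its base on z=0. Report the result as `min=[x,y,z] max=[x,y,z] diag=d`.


A = translate([-1.1, 8.9, 1.2]) sphere(r=3.7) → bbox [-4.8,5.2,-2.5] .. [2.6,12.6,4.9]
B = cylinder(h=9.5, r=8.4) → bbox [-8.4,-8.4,0] .. [8.4,8.4,9.5]
lo = A.lo+B.lo = [-4.8-8.4, 5.2-8.4, -2.5+0] = [-13.200,-3.200,-2.500]
hi = A.hi+B.hi = [2.6+8.4, 12.6+8.4, 4.9+9.5] = [11.000,21.000,14.400]
diag = √(24.2²+24.2²+16.9²) = √1456.89 = 38.169

min=[-13.200,-3.200,-2.500] max=[11.000,21.000,14.400] diag=38.169
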